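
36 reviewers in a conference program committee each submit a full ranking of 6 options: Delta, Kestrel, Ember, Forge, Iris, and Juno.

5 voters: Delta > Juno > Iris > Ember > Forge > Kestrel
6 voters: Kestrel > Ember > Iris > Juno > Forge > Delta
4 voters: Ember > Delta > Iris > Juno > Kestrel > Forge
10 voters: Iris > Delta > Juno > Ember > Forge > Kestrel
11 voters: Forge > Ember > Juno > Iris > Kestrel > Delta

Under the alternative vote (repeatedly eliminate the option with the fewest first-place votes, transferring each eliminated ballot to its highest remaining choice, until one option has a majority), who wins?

Iris

Round 1: Forge 11, Iris 10, Kestrel 6, Delta 5, Ember 4, Juno 0. Juno has the fewest and is eliminated.
Round 2: Forge 11, Iris 10, Kestrel 6, Delta 5, Ember 4. Ember has the fewest and is eliminated.
Round 3: Forge 11, Iris 10, Delta 9, Kestrel 6. Kestrel has the fewest and is eliminated.
Round 4: Iris 16, Forge 11, Delta 9. Delta has the fewest and is eliminated.
Round 5: Iris 25, Forge 11. Iris has a majority.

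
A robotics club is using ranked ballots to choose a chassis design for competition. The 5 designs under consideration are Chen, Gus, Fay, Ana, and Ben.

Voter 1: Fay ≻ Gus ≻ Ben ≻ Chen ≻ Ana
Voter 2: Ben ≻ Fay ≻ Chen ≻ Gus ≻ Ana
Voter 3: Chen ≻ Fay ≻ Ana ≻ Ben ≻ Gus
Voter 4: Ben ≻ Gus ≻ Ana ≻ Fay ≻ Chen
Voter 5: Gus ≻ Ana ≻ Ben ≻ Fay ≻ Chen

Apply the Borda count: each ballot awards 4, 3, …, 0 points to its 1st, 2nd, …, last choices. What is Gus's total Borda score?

Borda scores:
  Chen: 1 + 2 + 4 + 0 + 0 = 7
  Gus: 3 + 1 + 0 + 3 + 4 = 11
  Fay: 4 + 3 + 3 + 1 + 1 = 12
  Ana: 0 + 0 + 2 + 2 + 3 = 7
  Ben: 2 + 4 + 1 + 4 + 2 = 13

11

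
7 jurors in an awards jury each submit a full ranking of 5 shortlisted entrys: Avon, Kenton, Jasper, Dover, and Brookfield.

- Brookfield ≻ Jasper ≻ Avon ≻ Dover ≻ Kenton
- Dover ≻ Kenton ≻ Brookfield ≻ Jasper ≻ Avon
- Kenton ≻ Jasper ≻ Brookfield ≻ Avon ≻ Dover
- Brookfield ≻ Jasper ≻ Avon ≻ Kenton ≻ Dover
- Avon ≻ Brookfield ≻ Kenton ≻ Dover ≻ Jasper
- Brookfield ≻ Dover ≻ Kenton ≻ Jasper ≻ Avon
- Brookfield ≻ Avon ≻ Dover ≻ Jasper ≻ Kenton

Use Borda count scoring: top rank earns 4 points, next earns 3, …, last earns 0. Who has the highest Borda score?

Borda scores:
  Avon: 2 + 0 + 1 + 2 + 4 + 0 + 3 = 12
  Kenton: 0 + 3 + 4 + 1 + 2 + 2 + 0 = 12
  Jasper: 3 + 1 + 3 + 3 + 0 + 1 + 1 = 12
  Dover: 1 + 4 + 0 + 0 + 1 + 3 + 2 = 11
  Brookfield: 4 + 2 + 2 + 4 + 3 + 4 + 4 = 23
Brookfield has the highest total.

Brookfield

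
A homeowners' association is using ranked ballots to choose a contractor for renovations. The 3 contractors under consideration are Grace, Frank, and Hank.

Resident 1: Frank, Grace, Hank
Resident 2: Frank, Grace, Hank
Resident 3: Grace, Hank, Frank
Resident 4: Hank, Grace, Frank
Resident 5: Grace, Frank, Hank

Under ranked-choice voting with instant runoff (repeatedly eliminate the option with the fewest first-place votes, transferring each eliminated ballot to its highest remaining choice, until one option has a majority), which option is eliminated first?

Round 1: Grace 2, Frank 2, Hank 1. Hank has the fewest and is eliminated.
Round 2: Grace 3, Frank 2. Grace has a majority.

Hank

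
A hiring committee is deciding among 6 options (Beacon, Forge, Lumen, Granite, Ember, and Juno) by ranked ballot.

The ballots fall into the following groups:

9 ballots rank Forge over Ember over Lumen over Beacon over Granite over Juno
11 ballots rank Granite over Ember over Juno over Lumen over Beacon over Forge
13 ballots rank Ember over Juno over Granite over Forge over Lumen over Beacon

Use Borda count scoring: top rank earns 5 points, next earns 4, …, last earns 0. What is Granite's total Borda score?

103

Borda scores:
  Beacon: 9·2 + 11·1 + 13·0 = 29
  Forge: 9·5 + 11·0 + 13·2 = 71
  Lumen: 9·3 + 11·2 + 13·1 = 62
  Granite: 9·1 + 11·5 + 13·3 = 103
  Ember: 9·4 + 11·4 + 13·5 = 145
  Juno: 9·0 + 11·3 + 13·4 = 85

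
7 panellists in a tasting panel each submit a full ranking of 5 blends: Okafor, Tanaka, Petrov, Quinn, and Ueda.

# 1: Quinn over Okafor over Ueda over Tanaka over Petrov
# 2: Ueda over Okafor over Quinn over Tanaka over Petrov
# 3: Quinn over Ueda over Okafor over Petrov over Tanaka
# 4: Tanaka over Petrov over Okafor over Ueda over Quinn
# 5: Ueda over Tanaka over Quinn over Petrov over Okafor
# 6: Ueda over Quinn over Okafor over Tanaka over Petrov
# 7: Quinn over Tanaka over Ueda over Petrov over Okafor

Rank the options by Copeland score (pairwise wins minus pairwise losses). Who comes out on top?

Pairwise results:
  Okafor vs Tanaka: Okafor wins 4–3.
  Okafor vs Petrov: Okafor wins 4–3.
  Okafor vs Quinn: Quinn wins 5–2.
  Okafor vs Ueda: Ueda wins 5–2.
  Tanaka vs Petrov: Tanaka wins 6–1.
  Tanaka vs Quinn: Quinn wins 5–2.
  Tanaka vs Ueda: Ueda wins 5–2.
  Petrov vs Quinn: Quinn wins 6–1.
  Petrov vs Ueda: Ueda wins 6–1.
  Quinn vs Ueda: Ueda wins 4–3.
Copeland scores (wins − losses):
  Okafor: 2 − 2 = 0
  Tanaka: 1 − 3 = -2
  Petrov: 0 − 4 = -4
  Quinn: 3 − 1 = 2
  Ueda: 4 − 0 = 4
Ueda has the best Copeland score.

Ueda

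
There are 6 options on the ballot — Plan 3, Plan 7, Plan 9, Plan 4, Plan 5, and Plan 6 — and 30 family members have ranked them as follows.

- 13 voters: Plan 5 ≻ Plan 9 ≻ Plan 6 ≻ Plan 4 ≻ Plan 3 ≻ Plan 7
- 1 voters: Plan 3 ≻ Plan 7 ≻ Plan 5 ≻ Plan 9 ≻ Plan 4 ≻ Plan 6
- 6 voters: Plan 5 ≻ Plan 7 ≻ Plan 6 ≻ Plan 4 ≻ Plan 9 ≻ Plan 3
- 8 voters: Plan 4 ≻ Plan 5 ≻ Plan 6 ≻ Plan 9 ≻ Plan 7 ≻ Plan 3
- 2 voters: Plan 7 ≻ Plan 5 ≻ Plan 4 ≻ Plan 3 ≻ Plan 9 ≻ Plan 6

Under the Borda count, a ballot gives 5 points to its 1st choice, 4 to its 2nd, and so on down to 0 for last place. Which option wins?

Borda scores:
  Plan 3: 13·1 + 5 + 6·0 + 8·0 + 2·2 = 22
  Plan 7: 13·0 + 4 + 6·4 + 8·1 + 2·5 = 46
  Plan 9: 13·4 + 2 + 6·1 + 8·2 + 2·1 = 78
  Plan 4: 13·2 + 1 + 6·2 + 8·5 + 2·3 = 85
  Plan 5: 13·5 + 3 + 6·5 + 8·4 + 2·4 = 138
  Plan 6: 13·3 + 0 + 6·3 + 8·3 + 2·0 = 81
Plan 5 has the highest total.

Plan 5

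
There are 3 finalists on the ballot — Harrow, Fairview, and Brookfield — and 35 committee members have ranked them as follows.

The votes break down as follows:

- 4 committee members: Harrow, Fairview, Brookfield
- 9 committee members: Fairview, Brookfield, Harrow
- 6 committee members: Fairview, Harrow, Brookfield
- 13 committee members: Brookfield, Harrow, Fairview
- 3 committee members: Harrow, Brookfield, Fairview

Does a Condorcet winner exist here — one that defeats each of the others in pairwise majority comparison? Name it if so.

None — there is no Condorcet winner

Head-to-head results (35 voters total):
Harrow vs Fairview: Harrow wins 20–15.
Harrow vs Brookfield: Brookfield wins 22–13.
Fairview vs Brookfield: Fairview wins 19–16.
No candidate beats all others: Harrow beats Fairview beats Brookfield beats Harrow, a majority cycle.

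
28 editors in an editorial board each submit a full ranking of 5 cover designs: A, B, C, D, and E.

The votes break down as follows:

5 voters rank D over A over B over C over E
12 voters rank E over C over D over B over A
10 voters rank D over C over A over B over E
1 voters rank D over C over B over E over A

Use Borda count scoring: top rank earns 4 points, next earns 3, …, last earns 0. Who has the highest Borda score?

D

Borda scores:
  A: 5·3 + 12·0 + 10·2 + 0 = 35
  B: 5·2 + 12·1 + 10·1 + 2 = 34
  C: 5·1 + 12·3 + 10·3 + 3 = 74
  D: 5·4 + 12·2 + 10·4 + 4 = 88
  E: 5·0 + 12·4 + 10·0 + 1 = 49
D has the highest total.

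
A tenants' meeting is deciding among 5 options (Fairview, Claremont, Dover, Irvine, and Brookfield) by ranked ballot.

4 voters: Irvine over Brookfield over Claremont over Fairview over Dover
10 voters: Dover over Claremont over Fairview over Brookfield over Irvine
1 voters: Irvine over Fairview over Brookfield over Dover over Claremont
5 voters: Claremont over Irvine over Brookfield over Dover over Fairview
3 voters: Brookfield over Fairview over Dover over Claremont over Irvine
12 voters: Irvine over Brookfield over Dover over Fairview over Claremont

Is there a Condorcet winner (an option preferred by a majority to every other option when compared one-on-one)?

No

Head-to-head results (35 voters total):
Fairview vs Claremont: Claremont wins 19–16.
Fairview vs Dover: Dover wins 27–8.
Fairview vs Irvine: Irvine wins 22–13.
Fairview vs Brookfield: Brookfield wins 24–11.
Claremont vs Dover: Dover wins 26–9.
Claremont vs Irvine: Claremont wins 18–17.
Claremont vs Brookfield: Brookfield wins 20–15.
Dover vs Irvine: Irvine wins 22–13.
Dover vs Brookfield: Brookfield wins 25–10.
Irvine vs Brookfield: Irvine wins 22–13.
No candidate beats all others: Claremont beats Irvine beats Dover beats Claremont, a majority cycle.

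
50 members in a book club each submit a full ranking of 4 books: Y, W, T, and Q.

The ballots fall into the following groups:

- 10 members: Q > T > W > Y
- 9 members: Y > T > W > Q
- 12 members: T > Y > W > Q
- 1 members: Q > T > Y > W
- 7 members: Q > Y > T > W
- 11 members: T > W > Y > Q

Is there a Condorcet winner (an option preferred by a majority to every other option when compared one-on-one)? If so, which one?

T

Head-to-head results (50 voters total):
Y vs W: Y wins 29–21.
Y vs T: T wins 34–16.
Y vs Q: Y wins 32–18.
W vs T: T wins 50–0.
W vs Q: W wins 32–18.
T vs Q: T wins 32–18.
T beats each rival — Y (34–16), W (50–0), Q (32–18) — so T is the Condorcet winner.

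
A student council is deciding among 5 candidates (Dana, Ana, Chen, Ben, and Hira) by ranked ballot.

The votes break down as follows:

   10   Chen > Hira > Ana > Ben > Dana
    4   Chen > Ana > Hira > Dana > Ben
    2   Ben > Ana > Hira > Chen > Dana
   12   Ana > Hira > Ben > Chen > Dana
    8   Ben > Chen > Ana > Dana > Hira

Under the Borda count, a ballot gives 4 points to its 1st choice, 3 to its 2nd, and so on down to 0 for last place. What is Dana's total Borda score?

Borda scores:
  Dana: 10·0 + 4·1 + 2·0 + 12·0 + 8·1 = 12
  Ana: 10·2 + 4·3 + 2·3 + 12·4 + 8·2 = 102
  Chen: 10·4 + 4·4 + 2·1 + 12·1 + 8·3 = 94
  Ben: 10·1 + 4·0 + 2·4 + 12·2 + 8·4 = 74
  Hira: 10·3 + 4·2 + 2·2 + 12·3 + 8·0 = 78

12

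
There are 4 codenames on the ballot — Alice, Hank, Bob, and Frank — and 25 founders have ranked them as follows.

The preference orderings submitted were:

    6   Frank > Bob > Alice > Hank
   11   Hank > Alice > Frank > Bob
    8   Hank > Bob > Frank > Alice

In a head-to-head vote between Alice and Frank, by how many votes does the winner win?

Ballots ranking Alice above Frank: 11.
Ballots ranking Frank above Alice: 6+8 = 14.
Frank wins 14–11, a margin of 3.

3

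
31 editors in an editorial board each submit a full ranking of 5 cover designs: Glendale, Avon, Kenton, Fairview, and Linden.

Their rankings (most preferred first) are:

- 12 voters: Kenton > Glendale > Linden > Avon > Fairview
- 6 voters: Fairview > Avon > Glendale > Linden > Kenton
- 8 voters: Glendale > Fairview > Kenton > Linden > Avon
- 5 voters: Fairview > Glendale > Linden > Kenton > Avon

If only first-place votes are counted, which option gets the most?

First-place vote totals:
  Glendale: 8
  Avon: 0
  Kenton: 12
  Fairview: 11
  Linden: 0
Kenton has the most first-place votes.

Kenton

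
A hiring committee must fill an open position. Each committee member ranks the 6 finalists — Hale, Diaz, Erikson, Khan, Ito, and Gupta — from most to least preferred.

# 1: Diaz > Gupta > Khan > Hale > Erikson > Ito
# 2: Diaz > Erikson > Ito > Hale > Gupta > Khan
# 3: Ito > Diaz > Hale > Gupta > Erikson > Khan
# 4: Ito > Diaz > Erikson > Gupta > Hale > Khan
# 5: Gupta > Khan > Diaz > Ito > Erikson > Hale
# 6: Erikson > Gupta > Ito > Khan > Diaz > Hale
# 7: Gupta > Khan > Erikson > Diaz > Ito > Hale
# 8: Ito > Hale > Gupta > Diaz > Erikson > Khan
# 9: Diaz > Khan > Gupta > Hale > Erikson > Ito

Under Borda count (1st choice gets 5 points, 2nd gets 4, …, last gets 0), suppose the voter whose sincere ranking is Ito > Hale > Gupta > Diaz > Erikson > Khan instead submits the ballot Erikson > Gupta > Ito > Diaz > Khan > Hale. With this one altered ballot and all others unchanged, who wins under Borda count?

Diaz

Borda totals with the altered ballot: Hale 10, Diaz 31, Erikson 24, Khan 18, Ito 22, Gupta 30.
The winner is unchanged: still Diaz.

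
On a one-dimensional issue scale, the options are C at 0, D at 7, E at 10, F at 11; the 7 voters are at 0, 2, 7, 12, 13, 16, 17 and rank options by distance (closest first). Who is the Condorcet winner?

With single-peaked preferences on a line, the Condorcet winner is the candidate closest to the median voter.
The median voter (position 12) is closest to F at 11.
Check: F vs C — voters closer to F: 5 of 7.

F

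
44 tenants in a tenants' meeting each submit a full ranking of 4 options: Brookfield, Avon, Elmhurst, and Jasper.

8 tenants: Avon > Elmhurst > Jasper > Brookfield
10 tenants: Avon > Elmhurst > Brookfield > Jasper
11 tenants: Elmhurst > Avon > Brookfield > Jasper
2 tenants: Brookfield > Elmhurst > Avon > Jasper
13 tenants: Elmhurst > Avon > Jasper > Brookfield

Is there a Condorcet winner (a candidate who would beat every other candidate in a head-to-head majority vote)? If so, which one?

Head-to-head results (44 voters total):
Brookfield vs Avon: Avon wins 42–2.
Brookfield vs Elmhurst: Elmhurst wins 42–2.
Brookfield vs Jasper: Brookfield wins 23–21.
Avon vs Elmhurst: Elmhurst wins 26–18.
Avon vs Jasper: Avon wins 44–0.
Elmhurst vs Jasper: Elmhurst wins 44–0.
Elmhurst beats each rival — Brookfield (42–2), Avon (26–18), Jasper (44–0) — so Elmhurst is the Condorcet winner.

Elmhurst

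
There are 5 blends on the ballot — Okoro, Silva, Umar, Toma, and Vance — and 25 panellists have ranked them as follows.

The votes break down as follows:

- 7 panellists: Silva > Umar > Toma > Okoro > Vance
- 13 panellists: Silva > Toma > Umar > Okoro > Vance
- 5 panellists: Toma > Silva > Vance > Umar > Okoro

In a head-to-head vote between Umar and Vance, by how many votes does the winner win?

15

Ballots ranking Umar above Vance: 7+13 = 20.
Ballots ranking Vance above Umar: 5.
Umar wins 20–5, a margin of 15.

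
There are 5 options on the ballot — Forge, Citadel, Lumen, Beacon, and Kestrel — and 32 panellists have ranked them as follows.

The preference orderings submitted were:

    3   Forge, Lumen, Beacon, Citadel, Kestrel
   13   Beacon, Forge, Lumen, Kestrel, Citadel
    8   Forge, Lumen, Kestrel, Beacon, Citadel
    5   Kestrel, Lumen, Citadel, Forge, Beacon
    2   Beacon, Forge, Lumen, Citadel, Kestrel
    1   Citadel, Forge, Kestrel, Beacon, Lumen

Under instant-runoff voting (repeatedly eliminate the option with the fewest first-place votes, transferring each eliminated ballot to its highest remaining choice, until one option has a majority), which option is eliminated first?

Lumen

Round 1: Beacon 15, Forge 11, Kestrel 5, Citadel 1, Lumen 0. Lumen has the fewest and is eliminated.
Round 2: Beacon 15, Forge 11, Kestrel 5, Citadel 1. Citadel has the fewest and is eliminated.
Round 3: Beacon 15, Forge 12, Kestrel 5. Kestrel has the fewest and is eliminated.
Round 4: Forge 17, Beacon 15. Forge has a majority.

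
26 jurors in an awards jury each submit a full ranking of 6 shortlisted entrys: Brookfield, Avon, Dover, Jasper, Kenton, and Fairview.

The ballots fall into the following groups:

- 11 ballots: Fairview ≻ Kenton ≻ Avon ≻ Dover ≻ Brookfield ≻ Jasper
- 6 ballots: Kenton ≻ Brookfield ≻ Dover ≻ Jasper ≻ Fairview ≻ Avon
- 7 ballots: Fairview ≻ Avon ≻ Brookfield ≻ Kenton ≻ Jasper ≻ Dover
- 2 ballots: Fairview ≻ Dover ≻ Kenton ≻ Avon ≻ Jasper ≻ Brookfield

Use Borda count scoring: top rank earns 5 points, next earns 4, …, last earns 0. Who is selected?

Borda scores:
  Brookfield: 11·1 + 6·4 + 7·3 + 2·0 = 56
  Avon: 11·3 + 6·0 + 7·4 + 2·2 = 65
  Dover: 11·2 + 6·3 + 7·0 + 2·4 = 48
  Jasper: 11·0 + 6·2 + 7·1 + 2·1 = 21
  Kenton: 11·4 + 6·5 + 7·2 + 2·3 = 94
  Fairview: 11·5 + 6·1 + 7·5 + 2·5 = 106
Fairview has the highest total.

Fairview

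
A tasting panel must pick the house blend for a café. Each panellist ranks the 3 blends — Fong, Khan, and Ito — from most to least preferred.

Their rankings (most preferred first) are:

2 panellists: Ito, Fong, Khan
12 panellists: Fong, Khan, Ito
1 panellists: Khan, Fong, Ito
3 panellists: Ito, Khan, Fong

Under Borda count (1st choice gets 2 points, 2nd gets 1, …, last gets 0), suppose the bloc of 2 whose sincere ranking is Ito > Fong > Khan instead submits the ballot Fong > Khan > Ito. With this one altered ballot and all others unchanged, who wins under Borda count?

Fong

Borda totals with the altered ballot: Fong 29, Khan 19, Ito 6.
The winner is unchanged: still Fong.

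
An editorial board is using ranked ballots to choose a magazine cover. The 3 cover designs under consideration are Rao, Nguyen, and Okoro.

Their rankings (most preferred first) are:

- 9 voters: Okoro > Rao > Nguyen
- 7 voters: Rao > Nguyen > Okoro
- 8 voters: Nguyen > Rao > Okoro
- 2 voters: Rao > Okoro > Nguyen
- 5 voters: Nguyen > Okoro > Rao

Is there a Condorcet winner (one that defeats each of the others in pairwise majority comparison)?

Head-to-head results (31 voters total):
Rao vs Nguyen: Rao wins 18–13.
Rao vs Okoro: Rao wins 17–14.
Nguyen vs Okoro: Nguyen wins 20–11.
Rao beats each rival — Nguyen (18–13), Okoro (17–14) — so Rao is the Condorcet winner.

Yes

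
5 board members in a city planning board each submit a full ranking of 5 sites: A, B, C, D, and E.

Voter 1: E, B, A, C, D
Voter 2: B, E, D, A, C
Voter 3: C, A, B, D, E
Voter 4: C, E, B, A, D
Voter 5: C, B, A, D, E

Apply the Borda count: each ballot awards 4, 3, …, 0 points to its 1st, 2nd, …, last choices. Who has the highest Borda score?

B

Borda scores:
  A: 2 + 1 + 3 + 1 + 2 = 9
  B: 3 + 4 + 2 + 2 + 3 = 14
  C: 1 + 0 + 4 + 4 + 4 = 13
  D: 0 + 2 + 1 + 0 + 1 = 4
  E: 4 + 3 + 0 + 3 + 0 = 10
B has the highest total.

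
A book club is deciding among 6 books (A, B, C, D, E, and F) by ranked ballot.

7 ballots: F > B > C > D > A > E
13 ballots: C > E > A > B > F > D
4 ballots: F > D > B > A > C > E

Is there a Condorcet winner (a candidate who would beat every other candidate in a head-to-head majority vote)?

Yes

Head-to-head results (24 voters total):
A vs B: A wins 13–11.
A vs C: C wins 20–4.
A vs D: A wins 13–11.
A vs E: E wins 13–11.
A vs F: A wins 13–11.
B vs C: C wins 13–11.
B vs D: B wins 20–4.
B vs E: E wins 13–11.
B vs F: B wins 13–11.
C vs D: C wins 20–4.
C vs E: C wins 24–0.
C vs F: C wins 13–11.
D vs E: E wins 13–11.
D vs F: F wins 24–0.
E vs F: E wins 13–11.
C beats each rival — A (20–4), B (13–11), D (20–4), E (24–0), F (13–11) — so C is the Condorcet winner.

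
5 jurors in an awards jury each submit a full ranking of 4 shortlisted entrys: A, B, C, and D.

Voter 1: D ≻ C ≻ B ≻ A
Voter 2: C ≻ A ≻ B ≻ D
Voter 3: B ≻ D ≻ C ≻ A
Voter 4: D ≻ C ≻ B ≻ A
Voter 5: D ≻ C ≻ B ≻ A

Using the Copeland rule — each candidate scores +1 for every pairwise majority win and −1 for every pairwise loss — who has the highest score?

D

Pairwise results:
  A vs B: B wins 4–1.
  A vs C: C wins 5–0.
  A vs D: D wins 4–1.
  B vs C: C wins 4–1.
  B vs D: D wins 3–2.
  C vs D: D wins 4–1.
Copeland scores (wins − losses):
  A: 0 − 3 = -3
  B: 1 − 2 = -1
  C: 2 − 1 = 1
  D: 3 − 0 = 3
D has the best Copeland score.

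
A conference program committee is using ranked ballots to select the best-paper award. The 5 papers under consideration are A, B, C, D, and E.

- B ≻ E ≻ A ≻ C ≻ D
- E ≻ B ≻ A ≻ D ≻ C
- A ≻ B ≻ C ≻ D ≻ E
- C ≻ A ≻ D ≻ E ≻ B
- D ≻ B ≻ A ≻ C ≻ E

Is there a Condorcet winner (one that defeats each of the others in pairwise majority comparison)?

Yes

Head-to-head results (5 voters total):
A vs B: B wins 3–2.
A vs C: A wins 4–1.
A vs D: A wins 4–1.
A vs E: A wins 3–2.
B vs C: B wins 4–1.
B vs D: B wins 3–2.
B vs E: B wins 3–2.
C vs D: C wins 3–2.
C vs E: C wins 3–2.
D vs E: D wins 3–2.
B beats each rival — A (3–2), C (4–1), D (3–2), E (3–2) — so B is the Condorcet winner.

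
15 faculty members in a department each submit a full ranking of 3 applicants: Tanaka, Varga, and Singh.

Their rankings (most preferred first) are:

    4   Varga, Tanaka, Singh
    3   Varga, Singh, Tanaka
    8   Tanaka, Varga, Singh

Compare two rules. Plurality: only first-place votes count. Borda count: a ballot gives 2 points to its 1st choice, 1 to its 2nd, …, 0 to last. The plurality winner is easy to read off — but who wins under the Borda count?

Varga

Plurality first-place counts: Tanaka 8, Varga 7, Singh 0 → Tanaka.
Borda totals: Tanaka 20, Varga 22, Singh 3 → Varga.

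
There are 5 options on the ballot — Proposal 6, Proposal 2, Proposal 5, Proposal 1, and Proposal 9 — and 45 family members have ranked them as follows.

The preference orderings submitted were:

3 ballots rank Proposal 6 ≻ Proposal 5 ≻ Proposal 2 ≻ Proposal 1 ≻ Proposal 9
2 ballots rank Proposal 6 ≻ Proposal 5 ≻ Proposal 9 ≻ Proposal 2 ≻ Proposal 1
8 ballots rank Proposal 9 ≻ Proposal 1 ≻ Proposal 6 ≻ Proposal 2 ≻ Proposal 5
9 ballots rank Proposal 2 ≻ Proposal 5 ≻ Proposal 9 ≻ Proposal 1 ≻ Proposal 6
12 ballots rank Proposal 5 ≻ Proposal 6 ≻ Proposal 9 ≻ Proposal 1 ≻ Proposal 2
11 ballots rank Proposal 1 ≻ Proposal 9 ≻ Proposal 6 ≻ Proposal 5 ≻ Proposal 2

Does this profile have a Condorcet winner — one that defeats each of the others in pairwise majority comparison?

Head-to-head results (45 voters total):
Proposal 6 vs Proposal 2: Proposal 6 wins 36–9.
Proposal 6 vs Proposal 5: Proposal 6 wins 24–21.
Proposal 6 vs Proposal 1: Proposal 1 wins 28–17.
Proposal 6 vs Proposal 9: Proposal 9 wins 28–17.
Proposal 2 vs Proposal 5: Proposal 5 wins 28–17.
Proposal 2 vs Proposal 1: Proposal 1 wins 31–14.
Proposal 2 vs Proposal 9: Proposal 9 wins 33–12.
Proposal 5 vs Proposal 1: Proposal 5 wins 26–19.
Proposal 5 vs Proposal 9: Proposal 5 wins 26–19.
Proposal 1 vs Proposal 9: Proposal 9 wins 31–14.
No candidate beats all others: Proposal 6 beats Proposal 5 beats Proposal 1 beats Proposal 6, a majority cycle.

No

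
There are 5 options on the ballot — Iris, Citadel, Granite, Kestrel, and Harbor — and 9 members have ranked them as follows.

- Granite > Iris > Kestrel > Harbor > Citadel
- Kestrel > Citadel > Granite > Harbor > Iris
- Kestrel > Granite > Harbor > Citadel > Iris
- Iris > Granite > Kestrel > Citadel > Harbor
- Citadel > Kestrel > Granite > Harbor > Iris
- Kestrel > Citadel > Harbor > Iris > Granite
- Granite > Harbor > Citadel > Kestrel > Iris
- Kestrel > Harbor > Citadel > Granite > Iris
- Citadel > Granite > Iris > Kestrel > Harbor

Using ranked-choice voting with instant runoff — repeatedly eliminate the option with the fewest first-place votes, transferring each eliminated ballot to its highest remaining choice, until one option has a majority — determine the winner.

Round 1: Kestrel 4, Citadel 2, Granite 2, Iris 1, Harbor 0. Harbor has the fewest and is eliminated.
Round 2: Kestrel 4, Citadel 2, Granite 2, Iris 1. Iris has the fewest and is eliminated.
Round 3: Kestrel 4, Granite 3, Citadel 2. Citadel has the fewest and is eliminated.
Round 4: Kestrel 5, Granite 4. Kestrel has a majority.

Kestrel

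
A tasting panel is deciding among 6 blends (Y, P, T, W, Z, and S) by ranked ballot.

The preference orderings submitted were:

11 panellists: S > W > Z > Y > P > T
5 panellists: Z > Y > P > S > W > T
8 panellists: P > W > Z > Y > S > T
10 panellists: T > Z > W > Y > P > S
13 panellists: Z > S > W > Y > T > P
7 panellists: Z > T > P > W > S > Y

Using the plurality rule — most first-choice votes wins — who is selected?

First-place vote totals:
  Y: 0
  P: 8
  T: 10
  W: 0
  Z: 25
  S: 11
Z has the most first-place votes.

Z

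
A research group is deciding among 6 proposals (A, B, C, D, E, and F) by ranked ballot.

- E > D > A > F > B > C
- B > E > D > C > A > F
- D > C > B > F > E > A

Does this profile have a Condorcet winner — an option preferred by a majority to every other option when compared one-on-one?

No

Head-to-head results (3 voters total):
A vs B: B wins 2–1.
A vs C: C wins 2–1.
A vs D: D wins 3–0.
A vs E: E wins 3–0.
A vs F: A wins 2–1.
B vs C: B wins 2–1.
B vs D: D wins 2–1.
B vs E: B wins 2–1.
B vs F: B wins 2–1.
C vs D: D wins 3–0.
C vs E: E wins 2–1.
C vs F: C wins 2–1.
D vs E: E wins 2–1.
D vs F: D wins 3–0.
E vs F: E wins 2–1.
No candidate beats all others: B beats E beats D beats B, a majority cycle.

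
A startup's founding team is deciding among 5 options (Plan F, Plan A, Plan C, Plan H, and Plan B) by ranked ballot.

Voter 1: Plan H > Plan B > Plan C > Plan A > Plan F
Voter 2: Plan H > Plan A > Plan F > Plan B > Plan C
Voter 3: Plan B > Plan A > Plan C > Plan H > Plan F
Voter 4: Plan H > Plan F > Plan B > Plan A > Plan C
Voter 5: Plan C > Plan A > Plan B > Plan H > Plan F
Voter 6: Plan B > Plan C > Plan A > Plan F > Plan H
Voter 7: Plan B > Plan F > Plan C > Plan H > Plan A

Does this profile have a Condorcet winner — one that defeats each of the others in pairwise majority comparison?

Head-to-head results (7 voters total):
Plan F vs Plan A: Plan A wins 5–2.
Plan F vs Plan C: Plan C wins 4–3.
Plan F vs Plan H: Plan H wins 5–2.
Plan F vs Plan B: Plan B wins 5–2.
Plan A vs Plan C: Plan C wins 4–3.
Plan A vs Plan H: Plan H wins 4–3.
Plan A vs Plan B: Plan B wins 5–2.
Plan C vs Plan H: Plan C wins 4–3.
Plan C vs Plan B: Plan B wins 6–1.
Plan H vs Plan B: Plan B wins 4–3.
Plan B beats each rival — Plan F (5–2), Plan A (5–2), Plan C (6–1), Plan H (4–3) — so Plan B is the Condorcet winner.

Yes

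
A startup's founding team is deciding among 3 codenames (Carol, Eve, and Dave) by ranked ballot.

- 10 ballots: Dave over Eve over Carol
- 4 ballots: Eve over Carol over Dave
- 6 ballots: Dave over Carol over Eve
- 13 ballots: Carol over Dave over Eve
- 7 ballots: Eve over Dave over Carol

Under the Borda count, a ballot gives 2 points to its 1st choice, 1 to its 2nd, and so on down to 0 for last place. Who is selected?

Dave

Borda scores:
  Carol: 10·0 + 4·1 + 6·1 + 13·2 + 7·0 = 36
  Eve: 10·1 + 4·2 + 6·0 + 13·0 + 7·2 = 32
  Dave: 10·2 + 4·0 + 6·2 + 13·1 + 7·1 = 52
Dave has the highest total.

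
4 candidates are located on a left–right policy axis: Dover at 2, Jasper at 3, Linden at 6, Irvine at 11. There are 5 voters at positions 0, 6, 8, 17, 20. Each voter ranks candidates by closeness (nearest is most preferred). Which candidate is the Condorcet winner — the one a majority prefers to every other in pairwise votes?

Linden

With single-peaked preferences on a line, the Condorcet winner is the candidate closest to the median voter.
The median voter (position 8) is closest to Linden at 6.
Check: Linden vs Jasper — voters closer to Linden: 4 of 5.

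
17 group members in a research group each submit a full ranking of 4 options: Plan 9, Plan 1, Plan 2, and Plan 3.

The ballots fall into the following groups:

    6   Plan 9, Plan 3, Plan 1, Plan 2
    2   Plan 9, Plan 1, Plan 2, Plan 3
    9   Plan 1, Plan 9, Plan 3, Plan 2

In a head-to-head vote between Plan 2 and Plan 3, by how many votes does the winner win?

13

Ballots ranking Plan 2 above Plan 3: 2.
Ballots ranking Plan 3 above Plan 2: 6+9 = 15.
Plan 3 wins 15–2, a margin of 13.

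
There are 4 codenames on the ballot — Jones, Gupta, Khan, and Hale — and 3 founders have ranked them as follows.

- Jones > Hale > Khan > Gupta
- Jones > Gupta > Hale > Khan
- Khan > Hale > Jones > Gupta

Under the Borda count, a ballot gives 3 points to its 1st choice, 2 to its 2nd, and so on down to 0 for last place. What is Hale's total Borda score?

Borda scores:
  Jones: 3 + 3 + 1 = 7
  Gupta: 0 + 2 + 0 = 2
  Khan: 1 + 0 + 3 = 4
  Hale: 2 + 1 + 2 = 5

5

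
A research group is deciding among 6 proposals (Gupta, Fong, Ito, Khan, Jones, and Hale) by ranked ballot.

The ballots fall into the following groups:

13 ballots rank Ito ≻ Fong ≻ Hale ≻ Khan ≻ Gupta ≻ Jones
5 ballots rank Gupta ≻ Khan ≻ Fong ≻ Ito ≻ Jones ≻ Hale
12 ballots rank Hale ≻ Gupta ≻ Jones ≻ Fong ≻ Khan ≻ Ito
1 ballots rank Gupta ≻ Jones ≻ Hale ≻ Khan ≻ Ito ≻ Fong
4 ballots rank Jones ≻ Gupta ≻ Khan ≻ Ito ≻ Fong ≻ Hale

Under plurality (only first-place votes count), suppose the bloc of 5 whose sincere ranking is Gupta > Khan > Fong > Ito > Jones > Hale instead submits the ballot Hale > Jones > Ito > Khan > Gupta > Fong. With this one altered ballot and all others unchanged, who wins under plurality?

Hale

First-place totals with the altered ballot: Gupta 1, Fong 0, Ito 13, Khan 0, Jones 4, Hale 17.
The switch changes the winner from Ito to Hale.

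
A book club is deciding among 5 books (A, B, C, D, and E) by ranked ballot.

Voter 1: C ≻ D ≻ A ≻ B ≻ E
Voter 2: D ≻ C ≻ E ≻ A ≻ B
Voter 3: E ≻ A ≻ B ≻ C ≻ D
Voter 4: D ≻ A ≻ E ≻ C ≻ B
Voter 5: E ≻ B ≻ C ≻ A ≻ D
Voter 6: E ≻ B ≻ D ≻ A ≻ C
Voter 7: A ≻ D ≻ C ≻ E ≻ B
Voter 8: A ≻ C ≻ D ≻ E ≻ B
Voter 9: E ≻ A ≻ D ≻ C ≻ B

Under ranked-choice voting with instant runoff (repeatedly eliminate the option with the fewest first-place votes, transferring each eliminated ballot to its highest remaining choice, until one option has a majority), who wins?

D

Round 1: E 4, A 2, D 2, C 1, B 0. B has the fewest and is eliminated.
Round 2: E 4, A 2, D 2, C 1. C has the fewest and is eliminated.
Round 3: E 4, D 3, A 2. A has the fewest and is eliminated.
Round 4: D 5, E 4. D has a majority.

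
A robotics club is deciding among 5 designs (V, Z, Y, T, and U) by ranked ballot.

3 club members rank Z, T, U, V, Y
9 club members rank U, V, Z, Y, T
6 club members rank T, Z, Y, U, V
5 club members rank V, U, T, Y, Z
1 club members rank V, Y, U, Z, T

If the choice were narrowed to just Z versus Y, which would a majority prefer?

Ballots ranking Z above Y: 3+9+6 = 18.
Ballots ranking Y above Z: 5+1 = 6.
Z wins the head-to-head, 18–6.

Z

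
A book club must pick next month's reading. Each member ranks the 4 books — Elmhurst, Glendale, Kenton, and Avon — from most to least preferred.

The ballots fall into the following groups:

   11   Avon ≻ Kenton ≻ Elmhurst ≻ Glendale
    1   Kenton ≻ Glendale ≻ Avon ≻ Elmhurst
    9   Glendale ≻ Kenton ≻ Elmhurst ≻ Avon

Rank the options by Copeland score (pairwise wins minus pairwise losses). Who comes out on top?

Pairwise results:
  Elmhurst vs Glendale: Elmhurst wins 11–10.
  Elmhurst vs Kenton: Kenton wins 21–0.
  Elmhurst vs Avon: Avon wins 12–9.
  Glendale vs Kenton: Kenton wins 12–9.
  Glendale vs Avon: Avon wins 11–10.
  Kenton vs Avon: Avon wins 11–10.
Copeland scores (wins − losses):
  Elmhurst: 1 − 2 = -1
  Glendale: 0 − 3 = -3
  Kenton: 2 − 1 = 1
  Avon: 3 − 0 = 3
Avon has the best Copeland score.

Avon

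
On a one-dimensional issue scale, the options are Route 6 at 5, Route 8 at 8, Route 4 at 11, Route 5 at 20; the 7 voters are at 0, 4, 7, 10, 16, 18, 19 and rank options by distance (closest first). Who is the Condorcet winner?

Route 4

With single-peaked preferences on a line, the Condorcet winner is the candidate closest to the median voter.
The median voter (position 10) is closest to Route 4 at 11.
Check: Route 4 vs Route 8 — voters closer to Route 4: 4 of 7.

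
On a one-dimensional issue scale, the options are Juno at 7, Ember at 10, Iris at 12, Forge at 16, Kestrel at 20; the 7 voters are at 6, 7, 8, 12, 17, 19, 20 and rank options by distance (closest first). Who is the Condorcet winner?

Iris

With single-peaked preferences on a line, the Condorcet winner is the candidate closest to the median voter.
The median voter (position 12) is closest to Iris at 12.
Check: Iris vs Kestrel — voters closer to Iris: 4 of 7.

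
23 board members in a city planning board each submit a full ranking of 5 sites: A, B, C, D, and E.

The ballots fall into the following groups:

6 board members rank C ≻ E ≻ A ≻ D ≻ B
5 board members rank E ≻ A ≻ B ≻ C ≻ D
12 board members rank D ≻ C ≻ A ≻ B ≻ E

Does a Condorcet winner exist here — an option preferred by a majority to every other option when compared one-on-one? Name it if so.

D

Head-to-head results (23 voters total):
A vs B: A wins 23–0.
A vs C: C wins 18–5.
A vs D: D wins 12–11.
A vs E: A wins 12–11.
B vs C: C wins 18–5.
B vs D: D wins 18–5.
B vs E: B wins 12–11.
C vs D: D wins 12–11.
C vs E: C wins 18–5.
D vs E: D wins 12–11.
D beats each rival — A (12–11), B (18–5), C (12–11), E (12–11) — so D is the Condorcet winner.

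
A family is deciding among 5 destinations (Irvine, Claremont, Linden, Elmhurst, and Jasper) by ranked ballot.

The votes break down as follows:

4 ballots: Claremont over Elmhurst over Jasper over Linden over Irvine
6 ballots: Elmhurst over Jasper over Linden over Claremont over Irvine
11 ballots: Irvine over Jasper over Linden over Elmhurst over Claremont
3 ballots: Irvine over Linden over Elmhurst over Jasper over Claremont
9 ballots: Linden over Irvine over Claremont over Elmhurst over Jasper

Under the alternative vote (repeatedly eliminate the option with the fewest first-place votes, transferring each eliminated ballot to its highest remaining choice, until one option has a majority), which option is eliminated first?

Round 1: Irvine 14, Linden 9, Elmhurst 6, Claremont 4, Jasper 0. Jasper has the fewest and is eliminated.
Round 2: Irvine 14, Linden 9, Elmhurst 6, Claremont 4. Claremont has the fewest and is eliminated.
Round 3: Irvine 14, Elmhurst 10, Linden 9. Linden has the fewest and is eliminated.
Round 4: Irvine 23, Elmhurst 10. Irvine has a majority.

Jasper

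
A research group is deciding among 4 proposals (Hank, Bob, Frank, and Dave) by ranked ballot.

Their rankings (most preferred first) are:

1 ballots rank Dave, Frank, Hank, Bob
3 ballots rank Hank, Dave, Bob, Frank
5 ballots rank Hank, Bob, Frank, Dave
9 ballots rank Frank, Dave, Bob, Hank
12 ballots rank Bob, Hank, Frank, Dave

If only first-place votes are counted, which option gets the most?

Bob

First-place vote totals:
  Hank: 8
  Bob: 12
  Frank: 9
  Dave: 1
Bob has the most first-place votes.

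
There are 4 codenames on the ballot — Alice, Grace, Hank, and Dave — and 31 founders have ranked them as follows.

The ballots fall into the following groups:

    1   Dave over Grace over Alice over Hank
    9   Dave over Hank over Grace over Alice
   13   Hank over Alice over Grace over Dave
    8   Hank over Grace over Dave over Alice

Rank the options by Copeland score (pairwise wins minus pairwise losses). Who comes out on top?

Pairwise results:
  Alice vs Grace: Grace wins 18–13.
  Alice vs Hank: Hank wins 30–1.
  Alice vs Dave: Dave wins 18–13.
  Grace vs Hank: Hank wins 30–1.
  Grace vs Dave: Grace wins 21–10.
  Hank vs Dave: Hank wins 21–10.
Copeland scores (wins − losses):
  Alice: 0 − 3 = -3
  Grace: 2 − 1 = 1
  Hank: 3 − 0 = 3
  Dave: 1 − 2 = -1
Hank has the best Copeland score.

Hank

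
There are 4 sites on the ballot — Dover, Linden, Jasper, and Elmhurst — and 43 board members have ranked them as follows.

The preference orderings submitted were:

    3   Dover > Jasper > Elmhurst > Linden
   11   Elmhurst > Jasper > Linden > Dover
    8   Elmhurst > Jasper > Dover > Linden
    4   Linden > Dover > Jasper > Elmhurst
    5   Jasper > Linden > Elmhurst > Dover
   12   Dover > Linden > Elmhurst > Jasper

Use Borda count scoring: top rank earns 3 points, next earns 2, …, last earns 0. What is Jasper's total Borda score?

63

Borda scores:
  Dover: 3·3 + 11·0 + 8·1 + 4·2 + 5·0 + 12·3 = 61
  Linden: 3·0 + 11·1 + 8·0 + 4·3 + 5·2 + 12·2 = 57
  Jasper: 3·2 + 11·2 + 8·2 + 4·1 + 5·3 + 12·0 = 63
  Elmhurst: 3·1 + 11·3 + 8·3 + 4·0 + 5·1 + 12·1 = 77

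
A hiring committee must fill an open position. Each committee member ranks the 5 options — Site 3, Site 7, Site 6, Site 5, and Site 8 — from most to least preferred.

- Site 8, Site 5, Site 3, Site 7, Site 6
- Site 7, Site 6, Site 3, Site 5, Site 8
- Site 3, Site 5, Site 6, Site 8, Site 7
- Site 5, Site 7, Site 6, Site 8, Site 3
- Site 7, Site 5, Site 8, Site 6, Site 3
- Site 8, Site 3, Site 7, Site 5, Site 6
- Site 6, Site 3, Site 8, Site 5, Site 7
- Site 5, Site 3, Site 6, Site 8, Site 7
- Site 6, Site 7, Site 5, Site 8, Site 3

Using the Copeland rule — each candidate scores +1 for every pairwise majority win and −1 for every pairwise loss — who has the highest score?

Site 5

Pairwise results:
  Site 3 vs Site 7: Site 3 wins 5–4.
  Site 3 vs Site 6: Site 6 wins 5–4.
  Site 3 vs Site 5: Site 5 wins 5–4.
  Site 3 vs Site 8: Site 8 wins 5–4.
  Site 7 vs Site 6: Site 7 wins 5–4.
  Site 7 vs Site 5: Site 5 wins 5–4.
  Site 7 vs Site 8: Site 8 wins 5–4.
  Site 6 vs Site 5: Site 5 wins 6–3.
  Site 6 vs Site 8: Site 6 wins 6–3.
  Site 5 vs Site 8: Site 5 wins 6–3.
Copeland scores (wins − losses):
  Site 3: 1 − 3 = -2
  Site 7: 1 − 3 = -2
  Site 6: 2 − 2 = 0
  Site 5: 4 − 0 = 4
  Site 8: 2 − 2 = 0
Site 5 has the best Copeland score.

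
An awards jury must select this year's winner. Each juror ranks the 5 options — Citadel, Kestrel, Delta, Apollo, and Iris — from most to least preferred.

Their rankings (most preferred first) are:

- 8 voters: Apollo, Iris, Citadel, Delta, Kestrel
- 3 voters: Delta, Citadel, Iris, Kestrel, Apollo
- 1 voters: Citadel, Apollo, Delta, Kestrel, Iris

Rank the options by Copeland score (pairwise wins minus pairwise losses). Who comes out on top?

Pairwise results:
  Citadel vs Kestrel: Citadel wins 12–0.
  Citadel vs Delta: Citadel wins 9–3.
  Citadel vs Apollo: Apollo wins 8–4.
  Citadel vs Iris: Iris wins 8–4.
  Kestrel vs Delta: Delta wins 12–0.
  Kestrel vs Apollo: Apollo wins 9–3.
  Kestrel vs Iris: Iris wins 11–1.
  Delta vs Apollo: Apollo wins 9–3.
  Delta vs Iris: Iris wins 8–4.
  Apollo vs Iris: Apollo wins 9–3.
Copeland scores (wins − losses):
  Citadel: 2 − 2 = 0
  Kestrel: 0 − 4 = -4
  Delta: 1 − 3 = -2
  Apollo: 4 − 0 = 4
  Iris: 3 − 1 = 2
Apollo has the best Copeland score.

Apollo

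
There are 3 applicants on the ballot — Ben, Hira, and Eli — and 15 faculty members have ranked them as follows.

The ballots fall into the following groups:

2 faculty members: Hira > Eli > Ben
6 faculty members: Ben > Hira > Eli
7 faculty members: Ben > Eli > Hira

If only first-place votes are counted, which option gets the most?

First-place vote totals:
  Ben: 13
  Hira: 2
  Eli: 0
Ben has the most first-place votes.

Ben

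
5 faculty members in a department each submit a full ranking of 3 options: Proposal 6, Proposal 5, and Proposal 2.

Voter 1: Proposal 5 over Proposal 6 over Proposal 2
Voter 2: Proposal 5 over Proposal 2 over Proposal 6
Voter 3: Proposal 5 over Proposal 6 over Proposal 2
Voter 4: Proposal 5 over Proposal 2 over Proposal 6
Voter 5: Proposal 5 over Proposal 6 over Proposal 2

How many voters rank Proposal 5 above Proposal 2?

Ballots ranking Proposal 5 above Proposal 2: 5.
Ballots ranking Proposal 2 above Proposal 5: 0.
So 5 of 5 voters prefer Proposal 5 to Proposal 2.

5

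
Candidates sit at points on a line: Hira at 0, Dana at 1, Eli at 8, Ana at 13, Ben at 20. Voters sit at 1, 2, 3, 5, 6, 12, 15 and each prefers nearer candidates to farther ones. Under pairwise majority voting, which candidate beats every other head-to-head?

Eli

With single-peaked preferences on a line, the Condorcet winner is the candidate closest to the median voter.
The median voter (position 5) is closest to Eli at 8.
Check: Eli vs Ana — voters closer to Eli: 5 of 7.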